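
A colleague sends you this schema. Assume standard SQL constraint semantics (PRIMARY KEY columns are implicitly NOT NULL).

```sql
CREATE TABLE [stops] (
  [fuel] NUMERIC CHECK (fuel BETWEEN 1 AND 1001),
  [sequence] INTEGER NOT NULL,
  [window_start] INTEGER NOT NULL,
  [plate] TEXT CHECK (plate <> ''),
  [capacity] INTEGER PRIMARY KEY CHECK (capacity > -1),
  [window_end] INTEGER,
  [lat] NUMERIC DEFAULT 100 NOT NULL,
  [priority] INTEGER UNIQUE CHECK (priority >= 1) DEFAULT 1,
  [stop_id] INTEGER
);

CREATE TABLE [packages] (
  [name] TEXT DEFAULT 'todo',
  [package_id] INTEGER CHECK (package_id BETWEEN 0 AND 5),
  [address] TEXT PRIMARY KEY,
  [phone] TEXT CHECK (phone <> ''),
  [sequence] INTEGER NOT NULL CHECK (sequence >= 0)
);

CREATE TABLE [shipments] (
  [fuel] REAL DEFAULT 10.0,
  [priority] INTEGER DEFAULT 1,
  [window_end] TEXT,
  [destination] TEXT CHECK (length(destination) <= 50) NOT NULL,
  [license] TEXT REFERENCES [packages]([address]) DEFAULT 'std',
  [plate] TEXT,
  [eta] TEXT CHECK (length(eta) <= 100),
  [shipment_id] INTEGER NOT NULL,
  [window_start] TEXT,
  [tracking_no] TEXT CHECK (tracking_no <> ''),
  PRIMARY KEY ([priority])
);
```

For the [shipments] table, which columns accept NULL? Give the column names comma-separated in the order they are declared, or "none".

fuel, window_end, license, plate, eta, window_start, tracking_no

- fuel: DEFAULT only fills an omitted column; an explicit NULL is still allowed → nullable.
- priority: part of the PRIMARY KEY, which implies NOT NULL → not nullable.
- window_end: no NOT NULL constraint applies → nullable.
- destination: declared NOT NULL → not nullable.
- license: a foreign key column may be NULL unless separately constrained → nullable.
- plate: no NOT NULL constraint applies → nullable.
- eta: CHECK does not forbid NULL (a CHECK constraint passes when its expression is NULL) → nullable.
- shipment_id: declared NOT NULL → not nullable.
- window_start: no NOT NULL constraint applies → nullable.
- tracking_no: CHECK does not forbid NULL (a CHECK constraint passes when its expression is NULL) → nullable.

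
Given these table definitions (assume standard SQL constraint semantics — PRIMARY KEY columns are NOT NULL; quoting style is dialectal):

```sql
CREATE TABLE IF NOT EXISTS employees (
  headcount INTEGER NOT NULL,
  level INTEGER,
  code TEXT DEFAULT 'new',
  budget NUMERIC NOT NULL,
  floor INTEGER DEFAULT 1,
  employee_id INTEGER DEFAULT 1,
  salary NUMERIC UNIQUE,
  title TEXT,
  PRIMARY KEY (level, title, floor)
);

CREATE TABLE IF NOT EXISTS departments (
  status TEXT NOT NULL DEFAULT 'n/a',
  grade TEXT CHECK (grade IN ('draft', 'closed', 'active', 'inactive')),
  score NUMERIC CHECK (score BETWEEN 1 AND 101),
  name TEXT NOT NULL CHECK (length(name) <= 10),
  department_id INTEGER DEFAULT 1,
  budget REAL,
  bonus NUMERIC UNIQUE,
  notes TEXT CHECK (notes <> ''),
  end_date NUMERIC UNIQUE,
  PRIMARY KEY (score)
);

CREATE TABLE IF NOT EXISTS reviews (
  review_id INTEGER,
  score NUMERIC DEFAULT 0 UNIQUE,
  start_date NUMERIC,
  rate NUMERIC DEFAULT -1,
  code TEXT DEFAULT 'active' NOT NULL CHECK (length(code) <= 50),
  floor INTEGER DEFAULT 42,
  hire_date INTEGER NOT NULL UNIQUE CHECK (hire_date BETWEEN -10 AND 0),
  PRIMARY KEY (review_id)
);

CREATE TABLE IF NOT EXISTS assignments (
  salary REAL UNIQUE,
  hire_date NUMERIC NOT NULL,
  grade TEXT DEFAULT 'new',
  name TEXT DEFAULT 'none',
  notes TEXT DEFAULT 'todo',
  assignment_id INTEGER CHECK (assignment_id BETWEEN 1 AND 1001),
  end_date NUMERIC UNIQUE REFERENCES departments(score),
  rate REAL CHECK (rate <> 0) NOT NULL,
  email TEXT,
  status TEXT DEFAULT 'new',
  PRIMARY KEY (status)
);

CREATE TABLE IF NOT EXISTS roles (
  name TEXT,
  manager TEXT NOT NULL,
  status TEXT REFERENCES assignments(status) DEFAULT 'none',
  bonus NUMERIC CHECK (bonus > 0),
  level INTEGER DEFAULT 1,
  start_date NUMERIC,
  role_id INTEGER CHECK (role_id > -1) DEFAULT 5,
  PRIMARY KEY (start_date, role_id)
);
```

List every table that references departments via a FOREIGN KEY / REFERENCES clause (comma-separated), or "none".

- assignments.end_date references departments(score).

assignments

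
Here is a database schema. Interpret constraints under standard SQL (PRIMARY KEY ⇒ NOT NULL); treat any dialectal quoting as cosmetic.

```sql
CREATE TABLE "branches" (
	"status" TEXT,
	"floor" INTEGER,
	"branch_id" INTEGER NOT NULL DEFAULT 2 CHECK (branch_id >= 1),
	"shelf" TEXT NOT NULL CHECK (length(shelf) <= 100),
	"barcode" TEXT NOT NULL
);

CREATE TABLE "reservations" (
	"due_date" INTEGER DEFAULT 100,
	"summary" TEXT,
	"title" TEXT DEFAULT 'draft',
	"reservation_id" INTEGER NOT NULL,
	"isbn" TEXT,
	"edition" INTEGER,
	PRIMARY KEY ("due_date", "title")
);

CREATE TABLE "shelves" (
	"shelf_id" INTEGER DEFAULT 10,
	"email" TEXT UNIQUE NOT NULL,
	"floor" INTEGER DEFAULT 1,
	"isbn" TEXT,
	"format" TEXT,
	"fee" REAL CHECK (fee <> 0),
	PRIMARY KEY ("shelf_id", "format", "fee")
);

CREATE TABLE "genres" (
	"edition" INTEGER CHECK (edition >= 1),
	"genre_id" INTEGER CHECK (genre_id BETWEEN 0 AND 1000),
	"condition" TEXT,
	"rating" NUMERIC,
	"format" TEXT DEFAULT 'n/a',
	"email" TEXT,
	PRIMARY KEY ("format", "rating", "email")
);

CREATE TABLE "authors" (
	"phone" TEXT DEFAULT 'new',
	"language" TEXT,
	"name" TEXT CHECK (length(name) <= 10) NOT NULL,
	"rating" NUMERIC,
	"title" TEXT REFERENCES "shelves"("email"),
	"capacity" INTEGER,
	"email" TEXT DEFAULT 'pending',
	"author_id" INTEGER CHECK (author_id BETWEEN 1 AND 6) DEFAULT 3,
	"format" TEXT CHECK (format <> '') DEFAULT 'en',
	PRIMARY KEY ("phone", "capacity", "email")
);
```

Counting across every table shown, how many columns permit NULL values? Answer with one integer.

branches: 2 nullable (status, floor — PK none and explicit NOT NULL columns excluded).
reservations: 3 nullable (summary, isbn, edition — PK (due_date, title) and explicit NOT NULL columns excluded).
shelves: 2 nullable (floor, isbn — PK (shelf_id, format, fee) and explicit NOT NULL columns excluded).
genres: 3 nullable (edition, genre_id, condition — PK (format, rating, email) and explicit NOT NULL columns excluded).
authors: 5 nullable (language, rating, title, author_id, format — PK (phone, capacity, email) and explicit NOT NULL columns excluded).
Total: 2 + 3 + 2 + 3 + 5 = 15.

15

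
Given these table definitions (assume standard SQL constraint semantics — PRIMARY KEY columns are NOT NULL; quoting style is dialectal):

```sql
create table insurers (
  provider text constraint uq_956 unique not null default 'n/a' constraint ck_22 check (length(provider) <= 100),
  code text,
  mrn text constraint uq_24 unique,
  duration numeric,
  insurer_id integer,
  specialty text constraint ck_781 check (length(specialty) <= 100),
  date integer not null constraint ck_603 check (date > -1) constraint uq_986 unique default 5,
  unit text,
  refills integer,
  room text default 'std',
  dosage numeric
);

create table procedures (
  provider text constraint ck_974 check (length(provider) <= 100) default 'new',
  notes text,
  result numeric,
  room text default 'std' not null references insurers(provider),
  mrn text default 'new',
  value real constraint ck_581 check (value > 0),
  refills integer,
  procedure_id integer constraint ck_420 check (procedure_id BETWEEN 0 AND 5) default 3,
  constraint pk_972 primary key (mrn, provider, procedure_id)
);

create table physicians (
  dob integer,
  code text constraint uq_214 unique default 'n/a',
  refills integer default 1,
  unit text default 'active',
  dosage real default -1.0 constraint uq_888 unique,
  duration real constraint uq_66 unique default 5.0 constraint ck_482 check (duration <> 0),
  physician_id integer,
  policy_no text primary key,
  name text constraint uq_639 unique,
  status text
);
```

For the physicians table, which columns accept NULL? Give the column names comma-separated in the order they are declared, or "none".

dob, code, refills, unit, dosage, duration, physician_id, name, status

- dob: no NOT NULL constraint applies → nullable.
- code: UNIQUE does not imply NOT NULL → nullable.
- refills: DEFAULT only fills an omitted column; an explicit NULL is still allowed → nullable.
- unit: DEFAULT only fills an omitted column; an explicit NULL is still allowed → nullable.
- dosage: UNIQUE does not imply NOT NULL → nullable.
- duration: CHECK does not forbid NULL (a CHECK constraint passes when its expression is NULL) → nullable.
- physician_id: no NOT NULL constraint applies → nullable.
- policy_no: part of the PRIMARY KEY, which implies NOT NULL → not nullable.
- name: UNIQUE does not imply NOT NULL → nullable.
- status: no NOT NULL constraint applies → nullable.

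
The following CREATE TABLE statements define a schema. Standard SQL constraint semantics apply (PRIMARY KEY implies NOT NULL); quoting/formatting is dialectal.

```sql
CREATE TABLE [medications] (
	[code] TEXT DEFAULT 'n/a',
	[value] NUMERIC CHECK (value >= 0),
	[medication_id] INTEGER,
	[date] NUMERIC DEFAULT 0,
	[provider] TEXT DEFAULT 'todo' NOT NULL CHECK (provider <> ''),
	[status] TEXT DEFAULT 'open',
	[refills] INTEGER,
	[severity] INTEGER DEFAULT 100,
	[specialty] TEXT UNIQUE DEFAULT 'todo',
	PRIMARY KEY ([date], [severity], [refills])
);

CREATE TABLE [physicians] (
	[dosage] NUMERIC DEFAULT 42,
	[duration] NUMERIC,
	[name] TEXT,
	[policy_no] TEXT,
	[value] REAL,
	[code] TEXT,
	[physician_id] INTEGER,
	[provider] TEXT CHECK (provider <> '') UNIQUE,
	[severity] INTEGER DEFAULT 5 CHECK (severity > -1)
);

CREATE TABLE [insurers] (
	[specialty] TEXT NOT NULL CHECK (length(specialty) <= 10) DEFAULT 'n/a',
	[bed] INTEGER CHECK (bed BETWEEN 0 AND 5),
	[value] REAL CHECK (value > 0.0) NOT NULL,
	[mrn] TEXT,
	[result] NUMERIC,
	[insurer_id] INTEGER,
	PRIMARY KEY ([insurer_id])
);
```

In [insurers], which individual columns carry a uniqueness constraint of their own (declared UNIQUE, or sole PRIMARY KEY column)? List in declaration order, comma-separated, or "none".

- specialty: no UNIQUE or single-column PK constraint.
- bed: no UNIQUE or single-column PK constraint.
- value: no UNIQUE or single-column PK constraint.
- mrn: no UNIQUE or single-column PK constraint.
- result: no UNIQUE or single-column PK constraint.
- insurer_id: single-column PRIMARY KEY → unique.

insurer_id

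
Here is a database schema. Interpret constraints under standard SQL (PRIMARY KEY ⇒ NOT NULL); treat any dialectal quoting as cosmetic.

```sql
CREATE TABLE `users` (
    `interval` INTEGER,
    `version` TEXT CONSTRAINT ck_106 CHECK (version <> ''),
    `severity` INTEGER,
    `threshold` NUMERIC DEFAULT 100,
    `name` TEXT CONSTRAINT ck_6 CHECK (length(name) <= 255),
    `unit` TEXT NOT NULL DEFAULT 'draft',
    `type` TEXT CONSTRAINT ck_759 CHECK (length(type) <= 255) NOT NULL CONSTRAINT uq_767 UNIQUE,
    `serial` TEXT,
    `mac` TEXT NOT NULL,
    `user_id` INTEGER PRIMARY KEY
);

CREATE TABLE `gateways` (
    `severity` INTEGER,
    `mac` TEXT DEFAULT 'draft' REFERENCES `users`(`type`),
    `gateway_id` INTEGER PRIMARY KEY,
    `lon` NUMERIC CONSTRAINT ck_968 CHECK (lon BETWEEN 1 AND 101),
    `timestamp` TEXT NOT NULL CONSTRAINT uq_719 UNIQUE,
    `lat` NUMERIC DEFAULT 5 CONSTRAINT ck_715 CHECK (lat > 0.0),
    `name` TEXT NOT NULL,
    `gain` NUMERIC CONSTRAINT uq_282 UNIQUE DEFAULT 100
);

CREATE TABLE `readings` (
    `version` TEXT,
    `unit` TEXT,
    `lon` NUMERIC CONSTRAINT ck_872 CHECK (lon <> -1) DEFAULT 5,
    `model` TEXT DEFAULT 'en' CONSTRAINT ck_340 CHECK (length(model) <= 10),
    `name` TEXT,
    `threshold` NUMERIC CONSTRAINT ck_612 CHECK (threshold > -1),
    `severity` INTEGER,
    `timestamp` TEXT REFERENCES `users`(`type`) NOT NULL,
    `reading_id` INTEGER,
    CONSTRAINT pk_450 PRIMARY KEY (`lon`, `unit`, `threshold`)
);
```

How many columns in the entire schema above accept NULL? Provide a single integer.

users: 6 nullable (interval, version, severity, threshold, name, serial — PK (user_id) and explicit NOT NULL columns excluded).
gateways: 5 nullable (severity, mac, lon, lat, gain — PK (gateway_id) and explicit NOT NULL columns excluded).
readings: 5 nullable (version, model, name, severity, reading_id — PK (lon, unit, threshold) and explicit NOT NULL columns excluded).
Total: 6 + 5 + 5 = 16.

16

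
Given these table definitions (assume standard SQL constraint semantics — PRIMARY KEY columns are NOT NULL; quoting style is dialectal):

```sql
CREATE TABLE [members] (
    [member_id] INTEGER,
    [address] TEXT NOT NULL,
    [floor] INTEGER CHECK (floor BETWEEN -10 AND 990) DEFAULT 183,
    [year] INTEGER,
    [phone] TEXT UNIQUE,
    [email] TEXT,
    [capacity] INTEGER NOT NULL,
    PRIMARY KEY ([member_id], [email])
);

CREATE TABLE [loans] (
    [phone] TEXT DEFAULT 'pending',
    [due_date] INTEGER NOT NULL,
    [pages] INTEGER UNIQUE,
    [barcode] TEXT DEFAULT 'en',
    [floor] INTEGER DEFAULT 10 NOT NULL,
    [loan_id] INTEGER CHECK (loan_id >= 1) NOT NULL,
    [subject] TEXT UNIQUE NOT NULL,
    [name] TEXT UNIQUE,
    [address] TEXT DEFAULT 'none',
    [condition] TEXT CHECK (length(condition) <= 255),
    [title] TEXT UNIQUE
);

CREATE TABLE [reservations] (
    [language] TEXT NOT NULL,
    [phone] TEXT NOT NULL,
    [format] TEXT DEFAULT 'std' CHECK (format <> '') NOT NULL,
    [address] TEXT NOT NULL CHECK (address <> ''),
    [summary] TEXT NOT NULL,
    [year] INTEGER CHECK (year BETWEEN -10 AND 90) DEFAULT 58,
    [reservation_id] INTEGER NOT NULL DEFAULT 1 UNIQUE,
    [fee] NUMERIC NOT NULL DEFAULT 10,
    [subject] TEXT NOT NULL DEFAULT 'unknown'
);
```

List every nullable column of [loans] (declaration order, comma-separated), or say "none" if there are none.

- phone: DEFAULT only fills an omitted column; an explicit NULL is still allowed → nullable.
- due_date: declared NOT NULL → not nullable.
- pages: UNIQUE does not imply NOT NULL → nullable.
- barcode: DEFAULT only fills an omitted column; an explicit NULL is still allowed → nullable.
- floor: declared NOT NULL → not nullable.
- loan_id: declared NOT NULL → not nullable.
- subject: declared NOT NULL → not nullable.
- name: UNIQUE does not imply NOT NULL → nullable.
- address: DEFAULT only fills an omitted column; an explicit NULL is still allowed → nullable.
- condition: CHECK does not forbid NULL (a CHECK constraint passes when its expression is NULL) → nullable.
- title: UNIQUE does not imply NOT NULL → nullable.

phone, pages, barcode, name, address, condition, title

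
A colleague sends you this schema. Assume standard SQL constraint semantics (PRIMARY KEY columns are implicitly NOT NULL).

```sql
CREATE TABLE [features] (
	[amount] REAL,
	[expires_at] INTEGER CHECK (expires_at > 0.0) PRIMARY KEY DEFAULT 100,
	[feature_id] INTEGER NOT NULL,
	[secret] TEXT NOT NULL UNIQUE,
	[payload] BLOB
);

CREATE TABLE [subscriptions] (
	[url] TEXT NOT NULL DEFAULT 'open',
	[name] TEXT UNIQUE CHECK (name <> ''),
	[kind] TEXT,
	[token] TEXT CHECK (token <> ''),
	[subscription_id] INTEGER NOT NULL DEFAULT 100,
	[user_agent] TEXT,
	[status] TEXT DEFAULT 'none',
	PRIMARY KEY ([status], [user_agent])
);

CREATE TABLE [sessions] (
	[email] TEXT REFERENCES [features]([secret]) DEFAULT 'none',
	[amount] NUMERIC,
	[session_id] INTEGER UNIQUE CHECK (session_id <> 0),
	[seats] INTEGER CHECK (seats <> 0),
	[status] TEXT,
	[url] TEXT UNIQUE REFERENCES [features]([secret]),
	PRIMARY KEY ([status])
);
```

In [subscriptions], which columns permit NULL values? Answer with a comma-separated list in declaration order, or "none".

- url: declared NOT NULL → not nullable.
- name: CHECK does not forbid NULL (a CHECK constraint passes when its expression is NULL) → nullable.
- kind: no NOT NULL constraint applies → nullable.
- token: CHECK does not forbid NULL (a CHECK constraint passes when its expression is NULL) → nullable.
- subscription_id: declared NOT NULL → not nullable.
- user_agent: part of the PRIMARY KEY, which implies NOT NULL → not nullable.
- status: part of the PRIMARY KEY, which implies NOT NULL → not nullable.

name, kind, token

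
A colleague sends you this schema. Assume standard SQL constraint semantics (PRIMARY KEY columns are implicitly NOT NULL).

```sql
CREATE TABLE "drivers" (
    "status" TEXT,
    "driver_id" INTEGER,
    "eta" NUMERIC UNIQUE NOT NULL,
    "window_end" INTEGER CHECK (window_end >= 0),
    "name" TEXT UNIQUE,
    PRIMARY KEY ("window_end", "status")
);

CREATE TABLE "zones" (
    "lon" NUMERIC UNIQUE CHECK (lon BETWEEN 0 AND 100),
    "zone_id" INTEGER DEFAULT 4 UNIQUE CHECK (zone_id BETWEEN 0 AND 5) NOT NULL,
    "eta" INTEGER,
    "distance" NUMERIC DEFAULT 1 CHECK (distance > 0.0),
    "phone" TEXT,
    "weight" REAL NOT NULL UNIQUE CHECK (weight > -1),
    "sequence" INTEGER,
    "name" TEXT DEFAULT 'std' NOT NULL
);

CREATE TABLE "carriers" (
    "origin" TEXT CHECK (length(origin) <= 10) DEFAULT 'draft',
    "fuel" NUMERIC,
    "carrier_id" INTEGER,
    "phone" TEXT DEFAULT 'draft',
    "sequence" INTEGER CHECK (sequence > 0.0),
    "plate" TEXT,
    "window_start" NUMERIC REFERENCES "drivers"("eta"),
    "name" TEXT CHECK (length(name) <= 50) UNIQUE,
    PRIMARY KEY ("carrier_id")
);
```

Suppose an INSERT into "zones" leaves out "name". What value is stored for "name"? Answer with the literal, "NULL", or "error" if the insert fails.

'std'

name has an explicit DEFAULT 'std'.
When the column is omitted from an INSERT, that default is used.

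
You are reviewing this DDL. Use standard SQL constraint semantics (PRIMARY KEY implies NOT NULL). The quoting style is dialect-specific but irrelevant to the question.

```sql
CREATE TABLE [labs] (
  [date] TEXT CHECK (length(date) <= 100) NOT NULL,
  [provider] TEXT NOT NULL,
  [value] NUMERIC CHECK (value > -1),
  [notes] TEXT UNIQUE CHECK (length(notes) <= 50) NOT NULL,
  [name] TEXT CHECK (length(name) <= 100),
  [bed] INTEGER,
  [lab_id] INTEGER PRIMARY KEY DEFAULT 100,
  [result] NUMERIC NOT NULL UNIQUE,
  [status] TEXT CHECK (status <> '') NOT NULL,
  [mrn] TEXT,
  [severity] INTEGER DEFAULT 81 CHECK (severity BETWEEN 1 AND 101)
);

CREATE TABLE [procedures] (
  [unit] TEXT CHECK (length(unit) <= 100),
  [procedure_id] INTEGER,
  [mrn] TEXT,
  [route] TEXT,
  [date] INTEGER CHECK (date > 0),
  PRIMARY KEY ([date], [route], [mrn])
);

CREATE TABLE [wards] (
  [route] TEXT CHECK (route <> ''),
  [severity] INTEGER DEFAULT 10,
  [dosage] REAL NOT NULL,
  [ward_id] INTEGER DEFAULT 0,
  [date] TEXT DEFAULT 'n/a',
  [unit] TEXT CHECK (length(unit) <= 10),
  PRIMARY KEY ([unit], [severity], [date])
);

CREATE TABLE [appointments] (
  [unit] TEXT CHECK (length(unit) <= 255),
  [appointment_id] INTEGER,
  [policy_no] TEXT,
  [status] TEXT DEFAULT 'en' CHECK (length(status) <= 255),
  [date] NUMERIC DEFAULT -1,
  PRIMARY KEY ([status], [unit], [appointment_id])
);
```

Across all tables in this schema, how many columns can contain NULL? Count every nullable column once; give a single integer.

11

labs: 5 nullable (value, name, bed, mrn, severity — PK (lab_id) and explicit NOT NULL columns excluded).
procedures: 2 nullable (unit, procedure_id — PK (date, route, mrn) and explicit NOT NULL columns excluded).
wards: 2 nullable (route, ward_id — PK (unit, severity, date) and explicit NOT NULL columns excluded).
appointments: 2 nullable (policy_no, date — PK (status, unit, appointment_id) and explicit NOT NULL columns excluded).
Total: 5 + 2 + 2 + 2 = 11.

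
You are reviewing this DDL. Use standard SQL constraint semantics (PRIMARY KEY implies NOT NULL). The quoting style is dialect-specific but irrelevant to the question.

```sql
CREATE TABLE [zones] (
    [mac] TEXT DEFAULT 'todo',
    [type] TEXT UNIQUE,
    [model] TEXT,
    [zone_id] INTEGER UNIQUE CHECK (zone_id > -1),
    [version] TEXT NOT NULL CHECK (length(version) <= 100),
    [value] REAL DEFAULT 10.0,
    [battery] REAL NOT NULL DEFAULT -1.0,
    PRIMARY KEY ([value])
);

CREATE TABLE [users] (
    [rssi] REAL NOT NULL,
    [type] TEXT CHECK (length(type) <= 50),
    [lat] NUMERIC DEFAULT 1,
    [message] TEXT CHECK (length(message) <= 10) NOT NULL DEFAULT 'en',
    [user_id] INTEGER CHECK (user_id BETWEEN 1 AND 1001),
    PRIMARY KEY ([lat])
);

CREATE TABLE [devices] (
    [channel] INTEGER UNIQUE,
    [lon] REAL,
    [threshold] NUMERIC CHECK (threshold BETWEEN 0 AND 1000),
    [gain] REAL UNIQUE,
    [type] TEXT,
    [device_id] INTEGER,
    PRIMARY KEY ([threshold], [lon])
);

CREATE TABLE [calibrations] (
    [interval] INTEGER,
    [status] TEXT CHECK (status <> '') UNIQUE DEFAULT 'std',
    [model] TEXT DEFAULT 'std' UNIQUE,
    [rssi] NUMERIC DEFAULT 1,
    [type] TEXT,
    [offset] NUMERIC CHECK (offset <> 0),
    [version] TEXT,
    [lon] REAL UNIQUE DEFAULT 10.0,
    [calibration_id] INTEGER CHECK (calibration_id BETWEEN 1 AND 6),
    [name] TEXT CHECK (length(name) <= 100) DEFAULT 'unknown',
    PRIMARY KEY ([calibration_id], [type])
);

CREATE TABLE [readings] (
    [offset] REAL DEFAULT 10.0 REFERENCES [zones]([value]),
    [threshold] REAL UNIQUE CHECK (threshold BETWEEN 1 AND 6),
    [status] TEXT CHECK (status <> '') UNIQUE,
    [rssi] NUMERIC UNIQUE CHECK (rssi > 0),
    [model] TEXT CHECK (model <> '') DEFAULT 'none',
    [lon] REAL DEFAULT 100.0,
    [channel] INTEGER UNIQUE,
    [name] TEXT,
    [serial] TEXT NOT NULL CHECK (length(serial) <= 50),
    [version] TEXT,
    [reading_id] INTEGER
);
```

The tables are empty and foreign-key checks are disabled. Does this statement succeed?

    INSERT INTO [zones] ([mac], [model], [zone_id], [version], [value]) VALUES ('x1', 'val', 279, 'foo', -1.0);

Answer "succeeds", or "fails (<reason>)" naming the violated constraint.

succeeds

NOT NULL columns: battery defaults to -1.0; value is supplied; version is supplied.
CHECK constraints: 279 satisfies (zone_id > -1); 'foo' satisfies (length(version) <= 100).
No constraint is violated.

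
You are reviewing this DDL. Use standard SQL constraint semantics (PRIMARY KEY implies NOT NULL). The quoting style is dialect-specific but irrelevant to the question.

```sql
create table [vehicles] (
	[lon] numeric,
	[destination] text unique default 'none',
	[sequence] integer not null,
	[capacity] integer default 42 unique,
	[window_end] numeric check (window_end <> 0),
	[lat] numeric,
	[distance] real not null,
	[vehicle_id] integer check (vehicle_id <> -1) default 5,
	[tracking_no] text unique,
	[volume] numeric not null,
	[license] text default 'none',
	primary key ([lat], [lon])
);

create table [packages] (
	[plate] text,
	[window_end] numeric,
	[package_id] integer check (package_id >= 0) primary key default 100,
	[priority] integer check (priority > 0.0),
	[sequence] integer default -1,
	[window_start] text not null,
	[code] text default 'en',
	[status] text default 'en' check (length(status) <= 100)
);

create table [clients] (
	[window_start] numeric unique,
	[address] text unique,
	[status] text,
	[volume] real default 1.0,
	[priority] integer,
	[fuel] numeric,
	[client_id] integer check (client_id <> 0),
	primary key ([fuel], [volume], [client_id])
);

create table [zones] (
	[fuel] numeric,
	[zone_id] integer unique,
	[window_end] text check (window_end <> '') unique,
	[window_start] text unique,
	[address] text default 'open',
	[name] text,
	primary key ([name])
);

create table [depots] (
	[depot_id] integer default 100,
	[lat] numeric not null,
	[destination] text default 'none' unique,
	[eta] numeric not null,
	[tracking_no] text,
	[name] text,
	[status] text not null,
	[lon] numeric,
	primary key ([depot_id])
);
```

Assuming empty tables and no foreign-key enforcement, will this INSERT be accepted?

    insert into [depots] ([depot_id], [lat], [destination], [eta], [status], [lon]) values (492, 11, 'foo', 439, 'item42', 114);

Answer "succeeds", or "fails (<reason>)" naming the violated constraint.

succeeds

NOT NULL columns: depot_id is supplied; eta is supplied; lat is supplied; status is supplied.
No constraint is violated.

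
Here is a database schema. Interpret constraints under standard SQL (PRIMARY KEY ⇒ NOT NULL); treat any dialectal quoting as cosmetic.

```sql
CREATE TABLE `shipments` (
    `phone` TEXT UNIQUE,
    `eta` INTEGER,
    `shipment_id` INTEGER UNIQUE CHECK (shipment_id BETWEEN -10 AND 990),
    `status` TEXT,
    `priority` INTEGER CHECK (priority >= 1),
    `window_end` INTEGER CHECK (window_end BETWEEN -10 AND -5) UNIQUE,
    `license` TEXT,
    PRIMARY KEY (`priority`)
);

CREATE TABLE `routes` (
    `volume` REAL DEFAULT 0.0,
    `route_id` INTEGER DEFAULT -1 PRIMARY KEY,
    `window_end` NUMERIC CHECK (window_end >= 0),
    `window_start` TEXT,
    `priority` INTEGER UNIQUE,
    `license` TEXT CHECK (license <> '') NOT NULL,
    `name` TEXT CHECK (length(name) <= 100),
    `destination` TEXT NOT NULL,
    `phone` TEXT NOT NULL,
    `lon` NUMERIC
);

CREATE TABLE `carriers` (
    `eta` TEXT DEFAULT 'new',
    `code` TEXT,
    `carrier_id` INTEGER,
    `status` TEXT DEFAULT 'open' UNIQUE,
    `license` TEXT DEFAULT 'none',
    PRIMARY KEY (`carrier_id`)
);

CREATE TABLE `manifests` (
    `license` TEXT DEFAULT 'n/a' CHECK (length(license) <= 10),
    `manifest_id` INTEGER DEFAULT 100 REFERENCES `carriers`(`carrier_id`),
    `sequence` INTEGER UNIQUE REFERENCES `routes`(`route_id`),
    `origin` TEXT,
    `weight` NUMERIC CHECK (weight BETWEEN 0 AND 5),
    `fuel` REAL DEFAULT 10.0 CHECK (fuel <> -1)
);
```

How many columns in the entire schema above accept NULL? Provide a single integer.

22

shipments: 6 nullable (phone, eta, shipment_id, status, window_end, license — PK (priority) and explicit NOT NULL columns excluded).
routes: 6 nullable (volume, window_end, window_start, priority, name, lon — PK (route_id) and explicit NOT NULL columns excluded).
carriers: 4 nullable (eta, code, status, license — PK (carrier_id) and explicit NOT NULL columns excluded).
manifests: 6 nullable (license, manifest_id, sequence, origin, weight, fuel — PK none and explicit NOT NULL columns excluded).
Total: 6 + 6 + 4 + 6 = 22.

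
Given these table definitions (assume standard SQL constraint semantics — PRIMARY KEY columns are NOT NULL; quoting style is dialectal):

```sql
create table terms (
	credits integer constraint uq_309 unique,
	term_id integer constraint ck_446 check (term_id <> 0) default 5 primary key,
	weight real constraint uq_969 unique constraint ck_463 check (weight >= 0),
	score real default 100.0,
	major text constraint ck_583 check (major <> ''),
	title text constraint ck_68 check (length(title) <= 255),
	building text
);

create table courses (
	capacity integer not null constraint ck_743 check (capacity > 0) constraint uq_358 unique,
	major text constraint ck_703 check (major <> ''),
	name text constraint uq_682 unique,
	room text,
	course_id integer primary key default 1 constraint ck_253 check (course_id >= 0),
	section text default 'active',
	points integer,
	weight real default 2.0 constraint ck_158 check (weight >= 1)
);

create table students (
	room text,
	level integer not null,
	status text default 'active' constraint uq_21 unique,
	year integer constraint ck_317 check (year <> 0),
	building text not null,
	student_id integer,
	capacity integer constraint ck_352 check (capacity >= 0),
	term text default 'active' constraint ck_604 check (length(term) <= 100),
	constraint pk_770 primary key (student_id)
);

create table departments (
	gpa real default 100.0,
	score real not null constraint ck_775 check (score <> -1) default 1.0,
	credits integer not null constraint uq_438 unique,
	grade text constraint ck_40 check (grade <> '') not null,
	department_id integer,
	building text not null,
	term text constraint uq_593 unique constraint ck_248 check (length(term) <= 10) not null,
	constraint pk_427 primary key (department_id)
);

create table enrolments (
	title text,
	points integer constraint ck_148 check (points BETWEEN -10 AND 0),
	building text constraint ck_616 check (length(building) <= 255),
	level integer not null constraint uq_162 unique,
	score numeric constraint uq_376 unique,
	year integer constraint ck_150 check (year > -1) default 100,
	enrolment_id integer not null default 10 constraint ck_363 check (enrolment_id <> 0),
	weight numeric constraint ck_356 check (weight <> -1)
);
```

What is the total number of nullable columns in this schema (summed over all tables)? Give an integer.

24

terms: 6 nullable (credits, weight, score, major, title, building — PK (term_id) and explicit NOT NULL columns excluded).
courses: 6 nullable (major, name, room, section, points, weight — PK (course_id) and explicit NOT NULL columns excluded).
students: 5 nullable (room, status, year, capacity, term — PK (student_id) and explicit NOT NULL columns excluded).
departments: 1 nullable (gpa — PK (department_id) and explicit NOT NULL columns excluded).
enrolments: 6 nullable (title, points, building, score, year, weight — PK none and explicit NOT NULL columns excluded).
Total: 6 + 6 + 5 + 1 + 6 = 24.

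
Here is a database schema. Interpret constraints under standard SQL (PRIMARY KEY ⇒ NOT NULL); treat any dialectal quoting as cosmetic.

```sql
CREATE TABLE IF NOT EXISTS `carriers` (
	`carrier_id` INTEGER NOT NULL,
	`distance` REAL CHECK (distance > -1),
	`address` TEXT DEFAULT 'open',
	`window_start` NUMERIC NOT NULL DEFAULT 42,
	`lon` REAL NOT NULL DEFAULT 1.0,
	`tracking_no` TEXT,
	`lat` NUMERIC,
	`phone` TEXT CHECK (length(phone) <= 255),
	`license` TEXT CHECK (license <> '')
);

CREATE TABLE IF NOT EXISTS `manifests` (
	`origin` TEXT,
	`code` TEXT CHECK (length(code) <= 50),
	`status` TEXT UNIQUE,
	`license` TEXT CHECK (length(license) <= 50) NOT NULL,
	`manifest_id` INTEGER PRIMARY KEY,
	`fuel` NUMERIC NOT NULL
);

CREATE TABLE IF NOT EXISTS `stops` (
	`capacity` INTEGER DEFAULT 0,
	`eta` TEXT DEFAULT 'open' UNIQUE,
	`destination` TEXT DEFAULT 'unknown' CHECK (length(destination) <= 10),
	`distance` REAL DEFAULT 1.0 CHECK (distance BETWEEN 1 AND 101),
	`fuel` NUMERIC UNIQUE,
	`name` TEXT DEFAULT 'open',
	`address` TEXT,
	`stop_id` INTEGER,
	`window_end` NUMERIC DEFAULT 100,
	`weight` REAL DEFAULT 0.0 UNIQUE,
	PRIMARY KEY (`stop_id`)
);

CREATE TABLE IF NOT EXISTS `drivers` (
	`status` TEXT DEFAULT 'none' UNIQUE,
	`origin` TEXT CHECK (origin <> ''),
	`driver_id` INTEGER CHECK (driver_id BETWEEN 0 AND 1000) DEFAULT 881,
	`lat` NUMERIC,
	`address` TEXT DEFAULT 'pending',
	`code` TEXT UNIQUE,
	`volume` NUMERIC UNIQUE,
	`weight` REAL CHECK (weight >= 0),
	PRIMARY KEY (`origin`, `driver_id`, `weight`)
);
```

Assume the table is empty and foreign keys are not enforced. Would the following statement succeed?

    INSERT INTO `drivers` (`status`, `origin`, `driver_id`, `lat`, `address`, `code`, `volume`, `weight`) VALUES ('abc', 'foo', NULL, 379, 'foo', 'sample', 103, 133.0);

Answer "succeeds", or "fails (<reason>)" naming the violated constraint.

fails (NOT NULL on driver_id)

driver_id is explicitly set to NULL, but driver_id is part of the PRIMARY KEY (implied NOT NULL).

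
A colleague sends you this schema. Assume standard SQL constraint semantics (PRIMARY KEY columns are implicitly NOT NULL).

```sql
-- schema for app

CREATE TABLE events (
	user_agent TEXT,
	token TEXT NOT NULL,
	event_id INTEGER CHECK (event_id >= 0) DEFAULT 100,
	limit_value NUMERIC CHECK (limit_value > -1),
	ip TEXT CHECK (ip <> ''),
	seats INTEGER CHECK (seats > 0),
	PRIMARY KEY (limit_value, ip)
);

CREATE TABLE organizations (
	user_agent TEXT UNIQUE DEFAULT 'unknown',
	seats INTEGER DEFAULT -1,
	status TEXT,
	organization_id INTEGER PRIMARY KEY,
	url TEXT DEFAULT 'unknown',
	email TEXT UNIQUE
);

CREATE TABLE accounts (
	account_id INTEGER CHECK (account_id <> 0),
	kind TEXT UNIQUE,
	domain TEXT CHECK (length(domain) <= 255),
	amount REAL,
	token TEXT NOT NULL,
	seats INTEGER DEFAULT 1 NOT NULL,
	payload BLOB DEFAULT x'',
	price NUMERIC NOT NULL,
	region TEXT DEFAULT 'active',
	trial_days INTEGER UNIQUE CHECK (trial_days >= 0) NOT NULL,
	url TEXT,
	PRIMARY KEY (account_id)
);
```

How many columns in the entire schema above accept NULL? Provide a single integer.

14

events: 3 nullable (user_agent, event_id, seats — PK (limit_value, ip) and explicit NOT NULL columns excluded).
organizations: 5 nullable (user_agent, seats, status, url, email — PK (organization_id) and explicit NOT NULL columns excluded).
accounts: 6 nullable (kind, domain, amount, payload, region, url — PK (account_id) and explicit NOT NULL columns excluded).
Total: 3 + 5 + 6 = 14.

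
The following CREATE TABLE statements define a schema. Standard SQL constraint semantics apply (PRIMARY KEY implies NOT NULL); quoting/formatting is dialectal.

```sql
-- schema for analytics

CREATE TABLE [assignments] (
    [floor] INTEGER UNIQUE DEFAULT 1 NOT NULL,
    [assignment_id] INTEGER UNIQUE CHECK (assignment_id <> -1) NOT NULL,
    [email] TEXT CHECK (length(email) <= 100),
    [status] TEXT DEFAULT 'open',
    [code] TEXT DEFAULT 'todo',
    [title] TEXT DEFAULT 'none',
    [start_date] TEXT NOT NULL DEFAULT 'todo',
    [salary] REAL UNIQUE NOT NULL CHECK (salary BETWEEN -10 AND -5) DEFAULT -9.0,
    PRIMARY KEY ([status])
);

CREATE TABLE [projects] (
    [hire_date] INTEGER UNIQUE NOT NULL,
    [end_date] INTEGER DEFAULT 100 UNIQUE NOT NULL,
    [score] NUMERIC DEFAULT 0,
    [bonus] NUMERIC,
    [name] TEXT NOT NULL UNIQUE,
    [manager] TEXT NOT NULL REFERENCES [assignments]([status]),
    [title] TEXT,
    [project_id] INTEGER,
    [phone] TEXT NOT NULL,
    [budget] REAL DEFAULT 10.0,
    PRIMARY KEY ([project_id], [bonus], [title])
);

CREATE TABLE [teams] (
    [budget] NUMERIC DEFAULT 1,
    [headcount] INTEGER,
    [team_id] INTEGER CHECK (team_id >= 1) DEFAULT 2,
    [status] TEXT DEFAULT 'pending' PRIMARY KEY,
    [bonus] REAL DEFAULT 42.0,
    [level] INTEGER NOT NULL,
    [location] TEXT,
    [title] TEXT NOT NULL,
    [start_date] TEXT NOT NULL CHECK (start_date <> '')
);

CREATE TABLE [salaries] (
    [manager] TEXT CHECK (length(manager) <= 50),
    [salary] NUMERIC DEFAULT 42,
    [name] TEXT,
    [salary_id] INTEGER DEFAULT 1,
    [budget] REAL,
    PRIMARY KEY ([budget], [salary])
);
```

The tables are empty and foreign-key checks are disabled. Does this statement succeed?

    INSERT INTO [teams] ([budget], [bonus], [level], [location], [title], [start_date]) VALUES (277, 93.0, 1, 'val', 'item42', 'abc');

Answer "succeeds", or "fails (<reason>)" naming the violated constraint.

NOT NULL columns: level is supplied; start_date is supplied; status defaults to 'pending'; title is supplied.
CHECK constraints: 'abc' satisfies (start_date <> '').
No constraint is violated.

succeeds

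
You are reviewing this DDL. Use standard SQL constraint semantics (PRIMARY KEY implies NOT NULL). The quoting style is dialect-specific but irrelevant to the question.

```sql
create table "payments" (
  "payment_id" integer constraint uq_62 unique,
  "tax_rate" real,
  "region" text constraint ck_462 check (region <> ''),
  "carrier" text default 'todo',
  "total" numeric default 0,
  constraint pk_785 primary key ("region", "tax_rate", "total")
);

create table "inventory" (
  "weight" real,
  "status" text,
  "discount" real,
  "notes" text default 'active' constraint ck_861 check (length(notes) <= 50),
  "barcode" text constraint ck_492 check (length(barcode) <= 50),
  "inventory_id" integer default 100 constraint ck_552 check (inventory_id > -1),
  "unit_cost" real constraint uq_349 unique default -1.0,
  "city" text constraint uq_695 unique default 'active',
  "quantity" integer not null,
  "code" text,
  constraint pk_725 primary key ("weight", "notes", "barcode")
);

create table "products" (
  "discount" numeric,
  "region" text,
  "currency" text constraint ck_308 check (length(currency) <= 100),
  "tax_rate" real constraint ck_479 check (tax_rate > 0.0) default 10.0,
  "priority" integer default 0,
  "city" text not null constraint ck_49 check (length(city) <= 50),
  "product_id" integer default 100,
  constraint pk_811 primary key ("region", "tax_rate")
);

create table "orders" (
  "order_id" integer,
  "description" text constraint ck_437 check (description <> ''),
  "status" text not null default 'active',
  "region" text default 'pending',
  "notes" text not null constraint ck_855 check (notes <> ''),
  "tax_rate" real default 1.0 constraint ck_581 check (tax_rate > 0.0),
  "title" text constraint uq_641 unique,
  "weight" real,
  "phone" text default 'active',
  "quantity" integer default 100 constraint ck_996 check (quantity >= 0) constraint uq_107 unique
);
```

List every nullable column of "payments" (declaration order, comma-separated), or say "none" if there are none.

payment_id, carrier

- payment_id: UNIQUE does not imply NOT NULL → nullable.
- tax_rate: part of the PRIMARY KEY, which implies NOT NULL → not nullable.
- region: part of the PRIMARY KEY, which implies NOT NULL → not nullable.
- carrier: DEFAULT only fills an omitted column; an explicit NULL is still allowed → nullable.
- total: part of the PRIMARY KEY, which implies NOT NULL → not nullable.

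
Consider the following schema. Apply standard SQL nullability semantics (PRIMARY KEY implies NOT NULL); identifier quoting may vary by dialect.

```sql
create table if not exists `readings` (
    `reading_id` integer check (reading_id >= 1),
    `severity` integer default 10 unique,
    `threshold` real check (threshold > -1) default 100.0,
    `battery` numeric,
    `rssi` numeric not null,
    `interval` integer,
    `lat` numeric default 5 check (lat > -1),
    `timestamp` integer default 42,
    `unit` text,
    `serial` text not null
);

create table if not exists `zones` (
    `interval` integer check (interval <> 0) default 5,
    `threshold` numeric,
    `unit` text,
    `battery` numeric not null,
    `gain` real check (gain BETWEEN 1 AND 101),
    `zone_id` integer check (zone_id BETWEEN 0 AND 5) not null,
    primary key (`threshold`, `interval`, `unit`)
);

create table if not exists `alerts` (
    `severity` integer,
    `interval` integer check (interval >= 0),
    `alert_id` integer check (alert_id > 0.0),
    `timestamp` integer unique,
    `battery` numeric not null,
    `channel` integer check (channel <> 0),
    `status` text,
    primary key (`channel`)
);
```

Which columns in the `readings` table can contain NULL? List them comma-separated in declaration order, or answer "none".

- reading_id: CHECK does not forbid NULL (a CHECK constraint passes when its expression is NULL) → nullable.
- severity: UNIQUE does not imply NOT NULL → nullable.
- threshold: CHECK does not forbid NULL (a CHECK constraint passes when its expression is NULL) → nullable.
- battery: no NOT NULL constraint applies → nullable.
- rssi: declared NOT NULL → not nullable.
- interval: no NOT NULL constraint applies → nullable.
- lat: CHECK does not forbid NULL (a CHECK constraint passes when its expression is NULL) → nullable.
- timestamp: DEFAULT only fills an omitted column; an explicit NULL is still allowed → nullable.
- unit: no NOT NULL constraint applies → nullable.
- serial: declared NOT NULL → not nullable.

reading_id, severity, threshold, battery, interval, lat, timestamp, unit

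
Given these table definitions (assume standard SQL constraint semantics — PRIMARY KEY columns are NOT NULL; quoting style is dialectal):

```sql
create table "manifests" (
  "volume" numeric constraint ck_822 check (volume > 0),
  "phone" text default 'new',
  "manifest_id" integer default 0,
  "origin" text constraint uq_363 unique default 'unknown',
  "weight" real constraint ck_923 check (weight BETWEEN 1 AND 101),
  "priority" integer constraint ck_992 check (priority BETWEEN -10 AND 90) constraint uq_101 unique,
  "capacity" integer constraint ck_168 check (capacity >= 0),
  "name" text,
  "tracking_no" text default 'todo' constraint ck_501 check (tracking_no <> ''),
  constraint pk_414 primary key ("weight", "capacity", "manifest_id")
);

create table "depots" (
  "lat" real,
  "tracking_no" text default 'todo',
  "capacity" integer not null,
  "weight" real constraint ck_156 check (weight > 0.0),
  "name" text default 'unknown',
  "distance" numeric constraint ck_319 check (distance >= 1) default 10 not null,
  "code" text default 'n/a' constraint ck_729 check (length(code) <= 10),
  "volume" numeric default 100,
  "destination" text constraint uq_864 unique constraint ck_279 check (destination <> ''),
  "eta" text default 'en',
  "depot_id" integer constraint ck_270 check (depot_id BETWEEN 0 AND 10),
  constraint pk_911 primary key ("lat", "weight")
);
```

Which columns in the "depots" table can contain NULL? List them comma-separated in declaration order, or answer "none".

- lat: part of the PRIMARY KEY, which implies NOT NULL → not nullable.
- tracking_no: DEFAULT only fills an omitted column; an explicit NULL is still allowed → nullable.
- capacity: declared NOT NULL → not nullable.
- weight: part of the PRIMARY KEY, which implies NOT NULL → not nullable.
- name: DEFAULT only fills an omitted column; an explicit NULL is still allowed → nullable.
- distance: declared NOT NULL → not nullable.
- code: CHECK does not forbid NULL (a CHECK constraint passes when its expression is NULL) → nullable.
- volume: DEFAULT only fills an omitted column; an explicit NULL is still allowed → nullable.
- destination: CHECK does not forbid NULL (a CHECK constraint passes when its expression is NULL) → nullable.
- eta: DEFAULT only fills an omitted column; an explicit NULL is still allowed → nullable.
- depot_id: CHECK does not forbid NULL (a CHECK constraint passes when its expression is NULL) → nullable.

tracking_no, name, code, volume, destination, eta, depot_id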